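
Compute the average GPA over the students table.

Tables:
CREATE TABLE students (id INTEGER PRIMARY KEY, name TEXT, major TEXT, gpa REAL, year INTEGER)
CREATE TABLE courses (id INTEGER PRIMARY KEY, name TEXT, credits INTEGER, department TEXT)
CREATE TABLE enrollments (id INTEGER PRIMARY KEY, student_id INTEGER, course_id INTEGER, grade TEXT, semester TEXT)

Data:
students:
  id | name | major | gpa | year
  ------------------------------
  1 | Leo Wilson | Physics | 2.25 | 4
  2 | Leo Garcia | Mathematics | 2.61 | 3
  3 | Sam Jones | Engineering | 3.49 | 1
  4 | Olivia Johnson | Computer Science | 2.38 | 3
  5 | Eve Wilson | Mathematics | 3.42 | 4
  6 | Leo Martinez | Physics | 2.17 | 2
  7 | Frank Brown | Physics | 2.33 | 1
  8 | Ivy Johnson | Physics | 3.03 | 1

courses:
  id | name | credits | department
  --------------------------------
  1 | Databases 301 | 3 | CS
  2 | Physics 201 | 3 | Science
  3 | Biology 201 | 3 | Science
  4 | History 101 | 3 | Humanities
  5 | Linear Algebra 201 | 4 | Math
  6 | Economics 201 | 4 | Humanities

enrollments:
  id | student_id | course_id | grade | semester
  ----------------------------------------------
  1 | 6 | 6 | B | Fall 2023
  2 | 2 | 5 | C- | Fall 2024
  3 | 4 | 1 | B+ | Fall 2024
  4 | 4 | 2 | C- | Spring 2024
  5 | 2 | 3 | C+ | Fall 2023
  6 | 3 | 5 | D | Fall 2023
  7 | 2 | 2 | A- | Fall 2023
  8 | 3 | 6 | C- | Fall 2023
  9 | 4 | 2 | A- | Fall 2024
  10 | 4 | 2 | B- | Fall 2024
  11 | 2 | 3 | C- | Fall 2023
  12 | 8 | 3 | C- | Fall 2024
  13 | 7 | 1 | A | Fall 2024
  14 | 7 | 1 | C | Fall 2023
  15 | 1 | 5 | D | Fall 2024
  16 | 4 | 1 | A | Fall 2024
SELECT AVG(gpa) FROM students

Execution result:
2.71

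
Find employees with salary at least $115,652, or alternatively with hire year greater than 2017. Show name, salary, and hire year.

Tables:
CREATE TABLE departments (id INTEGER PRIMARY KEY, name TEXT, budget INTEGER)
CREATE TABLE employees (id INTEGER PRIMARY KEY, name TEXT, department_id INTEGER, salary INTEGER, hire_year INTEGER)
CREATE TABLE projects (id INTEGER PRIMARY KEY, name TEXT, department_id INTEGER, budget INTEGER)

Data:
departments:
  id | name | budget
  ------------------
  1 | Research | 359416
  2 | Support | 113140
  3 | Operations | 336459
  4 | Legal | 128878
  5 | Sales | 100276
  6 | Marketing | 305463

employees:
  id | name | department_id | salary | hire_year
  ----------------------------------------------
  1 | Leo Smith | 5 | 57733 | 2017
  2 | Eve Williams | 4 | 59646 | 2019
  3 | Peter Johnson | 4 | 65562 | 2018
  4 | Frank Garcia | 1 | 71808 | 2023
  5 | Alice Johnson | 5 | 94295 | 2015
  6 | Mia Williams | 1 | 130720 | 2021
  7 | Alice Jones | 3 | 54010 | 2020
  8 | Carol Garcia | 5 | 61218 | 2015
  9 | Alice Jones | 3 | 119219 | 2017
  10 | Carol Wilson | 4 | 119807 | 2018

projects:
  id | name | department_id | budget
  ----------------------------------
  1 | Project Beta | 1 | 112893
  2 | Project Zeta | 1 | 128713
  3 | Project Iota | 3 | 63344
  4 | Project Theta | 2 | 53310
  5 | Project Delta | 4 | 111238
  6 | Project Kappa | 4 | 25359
SELECT name, salary, hire_year FROM employees WHERE salary >= 115652 OR hire_year > 2017

Execution result:
name | salary | hire_year
Eve Williams | 59646 | 2019
Peter Johnson | 65562 | 2018
Frank Garcia | 71808 | 2023
Mia Williams | 130720 | 2021
Alice Jones | 54010 | 2020
Alice Jones | 119219 | 2017
Carol Wilson | 119807 | 2018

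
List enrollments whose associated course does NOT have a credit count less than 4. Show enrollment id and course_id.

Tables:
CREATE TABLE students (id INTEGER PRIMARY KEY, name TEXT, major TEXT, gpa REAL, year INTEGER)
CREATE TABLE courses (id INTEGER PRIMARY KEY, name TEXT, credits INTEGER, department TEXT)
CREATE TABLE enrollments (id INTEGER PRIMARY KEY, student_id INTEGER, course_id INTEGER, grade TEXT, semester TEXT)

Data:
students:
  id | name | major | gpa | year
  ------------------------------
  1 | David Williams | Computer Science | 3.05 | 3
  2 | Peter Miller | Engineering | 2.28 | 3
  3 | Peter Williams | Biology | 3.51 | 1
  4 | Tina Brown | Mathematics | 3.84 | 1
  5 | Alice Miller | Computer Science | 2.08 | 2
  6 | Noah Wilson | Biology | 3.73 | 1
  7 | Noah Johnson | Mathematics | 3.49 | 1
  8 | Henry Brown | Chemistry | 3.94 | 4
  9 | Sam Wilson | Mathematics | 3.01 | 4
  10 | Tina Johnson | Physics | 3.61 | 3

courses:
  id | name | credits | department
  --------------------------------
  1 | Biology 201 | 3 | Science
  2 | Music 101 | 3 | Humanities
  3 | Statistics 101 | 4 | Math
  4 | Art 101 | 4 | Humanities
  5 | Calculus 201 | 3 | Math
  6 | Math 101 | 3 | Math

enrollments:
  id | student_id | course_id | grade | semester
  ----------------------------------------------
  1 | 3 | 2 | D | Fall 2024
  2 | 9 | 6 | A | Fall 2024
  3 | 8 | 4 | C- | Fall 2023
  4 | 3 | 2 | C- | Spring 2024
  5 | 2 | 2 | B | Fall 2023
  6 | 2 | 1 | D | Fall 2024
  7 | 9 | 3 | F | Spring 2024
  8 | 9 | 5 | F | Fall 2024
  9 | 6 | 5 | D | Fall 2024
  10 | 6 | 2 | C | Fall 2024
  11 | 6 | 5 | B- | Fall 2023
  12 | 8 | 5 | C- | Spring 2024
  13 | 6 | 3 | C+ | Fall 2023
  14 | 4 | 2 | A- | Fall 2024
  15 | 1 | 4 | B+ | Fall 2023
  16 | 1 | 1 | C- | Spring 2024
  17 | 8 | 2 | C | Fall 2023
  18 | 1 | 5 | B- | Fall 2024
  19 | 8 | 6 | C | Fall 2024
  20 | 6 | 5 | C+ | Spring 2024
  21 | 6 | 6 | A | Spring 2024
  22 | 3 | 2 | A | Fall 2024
SELECT id, course_id FROM enrollments WHERE course_id NOT IN (SELECT id FROM courses WHERE credits < 4)

Execution result:
id | course_id
3 | 4
7 | 3
13 | 3
15 | 4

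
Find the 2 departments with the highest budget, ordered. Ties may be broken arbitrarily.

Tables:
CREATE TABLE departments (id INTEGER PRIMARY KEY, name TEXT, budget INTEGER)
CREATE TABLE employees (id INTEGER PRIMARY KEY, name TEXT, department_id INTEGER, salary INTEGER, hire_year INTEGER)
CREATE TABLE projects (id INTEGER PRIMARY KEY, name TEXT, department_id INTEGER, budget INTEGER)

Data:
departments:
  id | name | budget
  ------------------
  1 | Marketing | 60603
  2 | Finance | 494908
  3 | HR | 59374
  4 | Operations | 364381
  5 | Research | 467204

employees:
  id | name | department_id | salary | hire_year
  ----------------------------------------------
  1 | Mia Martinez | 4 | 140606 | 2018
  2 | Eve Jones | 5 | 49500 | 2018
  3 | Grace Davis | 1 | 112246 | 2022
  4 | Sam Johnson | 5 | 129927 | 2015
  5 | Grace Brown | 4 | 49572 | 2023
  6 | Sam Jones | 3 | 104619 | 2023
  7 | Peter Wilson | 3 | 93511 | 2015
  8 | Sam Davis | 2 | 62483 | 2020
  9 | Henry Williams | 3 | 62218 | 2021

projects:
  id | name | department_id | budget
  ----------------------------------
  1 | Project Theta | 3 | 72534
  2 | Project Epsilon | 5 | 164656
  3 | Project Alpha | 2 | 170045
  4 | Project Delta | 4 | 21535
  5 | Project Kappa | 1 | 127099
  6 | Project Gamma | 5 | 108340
SELECT name, budget FROM departments ORDER BY budget DESC LIMIT 2

Execution result:
name | budget
Finance | 494908
Research | 467204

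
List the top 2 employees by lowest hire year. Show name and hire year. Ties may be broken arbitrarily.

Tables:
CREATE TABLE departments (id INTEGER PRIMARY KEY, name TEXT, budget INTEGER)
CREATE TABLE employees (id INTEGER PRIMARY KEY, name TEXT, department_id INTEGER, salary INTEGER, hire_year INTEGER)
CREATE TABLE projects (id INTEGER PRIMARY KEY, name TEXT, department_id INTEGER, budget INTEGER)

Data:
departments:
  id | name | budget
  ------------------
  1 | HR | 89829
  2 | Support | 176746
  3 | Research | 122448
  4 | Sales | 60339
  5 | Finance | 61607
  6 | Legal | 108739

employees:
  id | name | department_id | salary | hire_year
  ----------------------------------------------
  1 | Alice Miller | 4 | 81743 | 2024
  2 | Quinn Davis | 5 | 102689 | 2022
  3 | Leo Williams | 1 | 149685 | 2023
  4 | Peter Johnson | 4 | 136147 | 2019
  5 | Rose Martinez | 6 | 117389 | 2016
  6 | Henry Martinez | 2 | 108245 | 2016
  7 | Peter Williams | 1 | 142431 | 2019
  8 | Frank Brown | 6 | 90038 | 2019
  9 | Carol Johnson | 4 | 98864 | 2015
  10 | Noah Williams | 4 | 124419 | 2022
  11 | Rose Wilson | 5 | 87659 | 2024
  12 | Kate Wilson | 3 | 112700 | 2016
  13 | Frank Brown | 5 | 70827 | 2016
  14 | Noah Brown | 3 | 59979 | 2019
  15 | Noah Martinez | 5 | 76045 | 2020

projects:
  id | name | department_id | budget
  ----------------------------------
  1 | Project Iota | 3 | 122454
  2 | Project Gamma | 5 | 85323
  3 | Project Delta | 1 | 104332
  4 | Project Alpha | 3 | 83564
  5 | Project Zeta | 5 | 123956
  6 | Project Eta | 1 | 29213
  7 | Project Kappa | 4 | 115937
SELECT name, hire_year FROM employees ORDER BY hire_year ASC LIMIT 2

Execution result:
name | hire_year
Carol Johnson | 2015
Rose Martinez | 2016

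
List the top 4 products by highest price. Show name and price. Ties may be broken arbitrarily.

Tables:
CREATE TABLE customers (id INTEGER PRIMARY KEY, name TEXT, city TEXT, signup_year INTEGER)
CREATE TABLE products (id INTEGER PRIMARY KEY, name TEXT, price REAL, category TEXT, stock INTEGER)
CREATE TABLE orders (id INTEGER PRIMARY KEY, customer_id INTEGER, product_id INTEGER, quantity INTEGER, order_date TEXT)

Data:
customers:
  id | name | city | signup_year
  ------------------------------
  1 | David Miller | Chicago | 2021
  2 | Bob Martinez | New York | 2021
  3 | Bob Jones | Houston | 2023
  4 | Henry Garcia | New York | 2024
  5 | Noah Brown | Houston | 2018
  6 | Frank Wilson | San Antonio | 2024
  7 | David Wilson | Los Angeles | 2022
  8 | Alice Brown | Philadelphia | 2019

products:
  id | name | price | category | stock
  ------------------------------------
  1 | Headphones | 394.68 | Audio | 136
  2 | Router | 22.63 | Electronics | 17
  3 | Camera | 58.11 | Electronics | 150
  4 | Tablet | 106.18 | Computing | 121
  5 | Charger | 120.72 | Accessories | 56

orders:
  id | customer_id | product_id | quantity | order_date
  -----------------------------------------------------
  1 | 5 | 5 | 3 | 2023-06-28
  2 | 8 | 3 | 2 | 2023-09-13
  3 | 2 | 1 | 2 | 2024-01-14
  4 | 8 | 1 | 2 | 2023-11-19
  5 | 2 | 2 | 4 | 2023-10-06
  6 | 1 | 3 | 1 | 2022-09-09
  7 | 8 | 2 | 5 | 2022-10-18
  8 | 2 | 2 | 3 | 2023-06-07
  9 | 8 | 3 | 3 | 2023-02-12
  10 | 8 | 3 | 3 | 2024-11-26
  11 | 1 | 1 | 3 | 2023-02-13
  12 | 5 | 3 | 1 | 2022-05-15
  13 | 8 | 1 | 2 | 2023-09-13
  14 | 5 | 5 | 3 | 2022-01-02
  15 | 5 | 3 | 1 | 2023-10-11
SELECT name, price FROM products ORDER BY price DESC LIMIT 4

Execution result:
name | price
Headphones | 394.68
Charger | 120.72
Tablet | 106.18
Camera | 58.11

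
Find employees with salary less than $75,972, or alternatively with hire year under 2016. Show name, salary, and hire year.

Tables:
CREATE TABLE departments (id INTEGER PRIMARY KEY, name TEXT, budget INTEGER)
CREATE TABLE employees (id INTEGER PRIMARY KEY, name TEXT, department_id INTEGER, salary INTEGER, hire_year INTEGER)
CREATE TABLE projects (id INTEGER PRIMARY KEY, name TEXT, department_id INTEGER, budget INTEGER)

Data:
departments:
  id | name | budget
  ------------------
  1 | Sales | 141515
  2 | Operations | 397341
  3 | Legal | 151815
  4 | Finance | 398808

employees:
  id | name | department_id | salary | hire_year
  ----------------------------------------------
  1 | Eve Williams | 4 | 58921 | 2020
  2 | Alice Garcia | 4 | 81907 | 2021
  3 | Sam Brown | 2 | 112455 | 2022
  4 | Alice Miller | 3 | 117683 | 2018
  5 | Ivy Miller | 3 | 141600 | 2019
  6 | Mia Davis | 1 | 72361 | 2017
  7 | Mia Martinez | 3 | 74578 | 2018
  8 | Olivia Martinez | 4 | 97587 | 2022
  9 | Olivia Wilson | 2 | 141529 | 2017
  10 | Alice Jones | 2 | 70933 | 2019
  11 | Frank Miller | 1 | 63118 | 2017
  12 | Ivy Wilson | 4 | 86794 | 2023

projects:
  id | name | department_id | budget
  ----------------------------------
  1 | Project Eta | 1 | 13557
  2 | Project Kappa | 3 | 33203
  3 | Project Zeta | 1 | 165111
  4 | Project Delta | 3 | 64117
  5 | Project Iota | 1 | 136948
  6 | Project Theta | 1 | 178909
SELECT name, salary, hire_year FROM employees WHERE salary < 75972 OR hire_year < 2016

Execution result:
name | salary | hire_year
Eve Williams | 58921 | 2020
Mia Davis | 72361 | 2017
Mia Martinez | 74578 | 2018
Alice Jones | 70933 | 2019
Frank Miller | 63118 | 2017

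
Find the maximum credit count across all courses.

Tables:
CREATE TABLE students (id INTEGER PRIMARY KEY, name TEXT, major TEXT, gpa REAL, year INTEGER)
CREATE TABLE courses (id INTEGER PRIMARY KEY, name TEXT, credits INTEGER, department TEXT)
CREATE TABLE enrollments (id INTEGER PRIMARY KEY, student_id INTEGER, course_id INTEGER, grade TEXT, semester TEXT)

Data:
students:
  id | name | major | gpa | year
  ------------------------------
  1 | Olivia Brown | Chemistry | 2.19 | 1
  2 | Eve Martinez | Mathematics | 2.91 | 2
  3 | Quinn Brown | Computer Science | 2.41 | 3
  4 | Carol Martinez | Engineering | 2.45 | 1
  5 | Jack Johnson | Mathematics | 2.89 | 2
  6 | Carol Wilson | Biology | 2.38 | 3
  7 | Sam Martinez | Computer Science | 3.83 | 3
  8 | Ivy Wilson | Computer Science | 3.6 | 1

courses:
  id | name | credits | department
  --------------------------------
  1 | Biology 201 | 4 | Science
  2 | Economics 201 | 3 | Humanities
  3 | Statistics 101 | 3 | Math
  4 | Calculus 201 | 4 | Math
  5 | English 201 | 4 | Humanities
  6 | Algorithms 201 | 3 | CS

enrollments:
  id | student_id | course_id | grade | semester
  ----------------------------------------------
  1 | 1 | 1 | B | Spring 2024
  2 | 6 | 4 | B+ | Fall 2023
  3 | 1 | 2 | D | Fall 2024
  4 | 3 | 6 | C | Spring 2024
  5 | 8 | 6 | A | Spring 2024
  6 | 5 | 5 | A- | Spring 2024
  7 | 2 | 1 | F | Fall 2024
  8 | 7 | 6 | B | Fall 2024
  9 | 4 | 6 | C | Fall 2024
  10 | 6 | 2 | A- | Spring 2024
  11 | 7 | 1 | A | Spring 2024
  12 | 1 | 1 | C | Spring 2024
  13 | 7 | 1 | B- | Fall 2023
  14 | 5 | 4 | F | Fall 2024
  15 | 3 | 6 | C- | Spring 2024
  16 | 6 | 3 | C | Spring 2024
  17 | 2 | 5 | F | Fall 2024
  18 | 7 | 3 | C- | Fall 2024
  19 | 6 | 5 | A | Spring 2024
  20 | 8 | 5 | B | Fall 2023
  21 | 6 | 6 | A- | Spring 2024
SELECT MAX(credits) FROM courses

Execution result:
4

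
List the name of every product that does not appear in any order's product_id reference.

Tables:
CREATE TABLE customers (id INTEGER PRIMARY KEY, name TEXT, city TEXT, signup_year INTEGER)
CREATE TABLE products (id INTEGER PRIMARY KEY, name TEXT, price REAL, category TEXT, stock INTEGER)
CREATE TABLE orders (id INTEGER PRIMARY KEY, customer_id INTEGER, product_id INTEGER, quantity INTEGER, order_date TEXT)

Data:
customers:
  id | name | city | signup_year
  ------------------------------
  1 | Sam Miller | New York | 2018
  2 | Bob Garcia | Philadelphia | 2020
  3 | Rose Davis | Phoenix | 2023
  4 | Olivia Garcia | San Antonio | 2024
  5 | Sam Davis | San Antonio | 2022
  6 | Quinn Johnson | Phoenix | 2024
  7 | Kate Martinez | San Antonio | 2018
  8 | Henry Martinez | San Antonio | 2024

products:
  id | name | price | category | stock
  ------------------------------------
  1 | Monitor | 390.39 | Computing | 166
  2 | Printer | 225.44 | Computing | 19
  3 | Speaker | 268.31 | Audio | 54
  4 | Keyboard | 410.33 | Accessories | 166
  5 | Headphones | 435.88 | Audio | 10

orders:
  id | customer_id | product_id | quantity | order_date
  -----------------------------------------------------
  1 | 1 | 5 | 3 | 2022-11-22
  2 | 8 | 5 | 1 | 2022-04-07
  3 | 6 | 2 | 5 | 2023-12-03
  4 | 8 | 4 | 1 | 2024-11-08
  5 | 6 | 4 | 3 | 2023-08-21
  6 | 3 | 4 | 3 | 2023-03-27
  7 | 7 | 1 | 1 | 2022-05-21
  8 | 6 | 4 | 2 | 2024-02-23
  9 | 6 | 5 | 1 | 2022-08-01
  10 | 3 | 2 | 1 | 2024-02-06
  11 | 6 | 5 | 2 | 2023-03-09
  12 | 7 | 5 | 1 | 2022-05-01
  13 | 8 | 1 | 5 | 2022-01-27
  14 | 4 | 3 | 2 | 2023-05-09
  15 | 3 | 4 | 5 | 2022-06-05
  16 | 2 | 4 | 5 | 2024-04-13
SELECT p.name FROM products p LEFT JOIN orders c ON c.product_id = p.id WHERE c.id IS NULL

Execution result:
(no rows)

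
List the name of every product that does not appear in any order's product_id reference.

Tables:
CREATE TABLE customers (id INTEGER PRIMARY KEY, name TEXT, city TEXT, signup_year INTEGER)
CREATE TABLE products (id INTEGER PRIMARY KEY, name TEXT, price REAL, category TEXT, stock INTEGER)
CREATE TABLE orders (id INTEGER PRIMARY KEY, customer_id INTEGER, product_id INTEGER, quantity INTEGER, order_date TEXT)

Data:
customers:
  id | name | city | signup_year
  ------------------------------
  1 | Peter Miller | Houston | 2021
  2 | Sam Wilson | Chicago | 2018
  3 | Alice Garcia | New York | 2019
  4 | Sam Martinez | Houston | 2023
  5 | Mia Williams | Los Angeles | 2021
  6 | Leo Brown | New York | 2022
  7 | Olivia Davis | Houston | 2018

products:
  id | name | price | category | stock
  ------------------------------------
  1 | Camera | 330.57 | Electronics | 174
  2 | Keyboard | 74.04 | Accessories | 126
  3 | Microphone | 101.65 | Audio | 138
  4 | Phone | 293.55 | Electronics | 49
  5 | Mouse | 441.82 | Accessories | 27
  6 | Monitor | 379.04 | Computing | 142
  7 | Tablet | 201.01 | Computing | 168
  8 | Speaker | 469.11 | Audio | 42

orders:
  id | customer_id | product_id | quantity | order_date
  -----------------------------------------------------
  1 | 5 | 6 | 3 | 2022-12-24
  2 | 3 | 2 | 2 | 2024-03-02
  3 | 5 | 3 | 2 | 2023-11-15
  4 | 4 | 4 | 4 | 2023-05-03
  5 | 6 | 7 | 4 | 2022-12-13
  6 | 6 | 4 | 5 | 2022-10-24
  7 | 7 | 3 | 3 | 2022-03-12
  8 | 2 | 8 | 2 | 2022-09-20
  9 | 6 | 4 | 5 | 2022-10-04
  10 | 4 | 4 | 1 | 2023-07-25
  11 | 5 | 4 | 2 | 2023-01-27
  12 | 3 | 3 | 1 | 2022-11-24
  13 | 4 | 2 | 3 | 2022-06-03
SELECT p.name FROM products p LEFT JOIN orders c ON c.product_id = p.id WHERE c.id IS NULL

Execution result:
name
Camera
Mouse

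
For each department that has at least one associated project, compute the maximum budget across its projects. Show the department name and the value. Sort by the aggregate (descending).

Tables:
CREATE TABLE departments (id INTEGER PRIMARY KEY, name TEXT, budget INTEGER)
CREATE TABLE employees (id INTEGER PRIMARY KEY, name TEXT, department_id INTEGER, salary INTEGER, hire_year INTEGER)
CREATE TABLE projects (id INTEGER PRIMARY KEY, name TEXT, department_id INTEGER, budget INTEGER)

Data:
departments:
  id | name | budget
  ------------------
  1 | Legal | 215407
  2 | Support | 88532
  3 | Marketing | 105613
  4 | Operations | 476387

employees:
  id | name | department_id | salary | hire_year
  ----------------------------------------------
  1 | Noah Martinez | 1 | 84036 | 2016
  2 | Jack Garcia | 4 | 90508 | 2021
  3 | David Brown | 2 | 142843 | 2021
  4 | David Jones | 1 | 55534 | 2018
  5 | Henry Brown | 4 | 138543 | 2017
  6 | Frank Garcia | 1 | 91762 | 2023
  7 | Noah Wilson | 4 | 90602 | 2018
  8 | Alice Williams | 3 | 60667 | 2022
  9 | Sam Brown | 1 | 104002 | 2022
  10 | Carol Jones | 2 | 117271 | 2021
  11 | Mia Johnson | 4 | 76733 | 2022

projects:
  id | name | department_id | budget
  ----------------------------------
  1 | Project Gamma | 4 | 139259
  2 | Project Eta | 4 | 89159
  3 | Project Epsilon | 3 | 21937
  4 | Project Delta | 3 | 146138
SELECT p.name, MAX(c.budget) AS max_budget FROM projects c JOIN departments p ON c.department_id = p.id GROUP BY p.id, p.name ORDER BY max_budget DESC

Execution result:
name | max_budget
Marketing | 146138
Operations | 139259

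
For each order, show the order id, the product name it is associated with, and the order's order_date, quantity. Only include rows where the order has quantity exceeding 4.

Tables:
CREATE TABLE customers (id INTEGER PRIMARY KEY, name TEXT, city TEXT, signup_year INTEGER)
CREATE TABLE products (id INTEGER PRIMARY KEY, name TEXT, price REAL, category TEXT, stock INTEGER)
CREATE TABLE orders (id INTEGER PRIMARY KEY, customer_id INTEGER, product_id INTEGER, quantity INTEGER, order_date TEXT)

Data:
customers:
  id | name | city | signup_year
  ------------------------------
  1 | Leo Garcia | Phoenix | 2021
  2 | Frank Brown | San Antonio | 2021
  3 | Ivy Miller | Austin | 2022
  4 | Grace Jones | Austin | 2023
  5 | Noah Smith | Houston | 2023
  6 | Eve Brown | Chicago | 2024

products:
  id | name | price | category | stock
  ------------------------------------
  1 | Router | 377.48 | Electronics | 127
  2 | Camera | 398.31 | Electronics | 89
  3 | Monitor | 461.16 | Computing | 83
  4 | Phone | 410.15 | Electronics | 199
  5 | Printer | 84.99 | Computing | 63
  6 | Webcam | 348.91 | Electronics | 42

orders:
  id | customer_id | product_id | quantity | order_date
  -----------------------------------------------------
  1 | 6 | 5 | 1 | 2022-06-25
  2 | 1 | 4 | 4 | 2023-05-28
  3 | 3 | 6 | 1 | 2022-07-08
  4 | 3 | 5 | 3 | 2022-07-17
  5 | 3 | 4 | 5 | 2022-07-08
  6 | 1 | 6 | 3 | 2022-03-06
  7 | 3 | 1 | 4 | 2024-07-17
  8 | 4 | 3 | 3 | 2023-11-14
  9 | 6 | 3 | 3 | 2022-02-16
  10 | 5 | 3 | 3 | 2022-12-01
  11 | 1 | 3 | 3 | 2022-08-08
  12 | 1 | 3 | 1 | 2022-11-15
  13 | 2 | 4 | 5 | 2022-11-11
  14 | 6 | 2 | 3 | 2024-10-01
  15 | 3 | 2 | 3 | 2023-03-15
SELECT c.id, p.name AS product, c.order_date, c.quantity FROM orders c JOIN products p ON c.product_id = p.id WHERE c.quantity > 4

Execution result:
id | product | order_date | quantity
5 | Phone | 2022-07-08 | 5
13 | Phone | 2022-11-11 | 5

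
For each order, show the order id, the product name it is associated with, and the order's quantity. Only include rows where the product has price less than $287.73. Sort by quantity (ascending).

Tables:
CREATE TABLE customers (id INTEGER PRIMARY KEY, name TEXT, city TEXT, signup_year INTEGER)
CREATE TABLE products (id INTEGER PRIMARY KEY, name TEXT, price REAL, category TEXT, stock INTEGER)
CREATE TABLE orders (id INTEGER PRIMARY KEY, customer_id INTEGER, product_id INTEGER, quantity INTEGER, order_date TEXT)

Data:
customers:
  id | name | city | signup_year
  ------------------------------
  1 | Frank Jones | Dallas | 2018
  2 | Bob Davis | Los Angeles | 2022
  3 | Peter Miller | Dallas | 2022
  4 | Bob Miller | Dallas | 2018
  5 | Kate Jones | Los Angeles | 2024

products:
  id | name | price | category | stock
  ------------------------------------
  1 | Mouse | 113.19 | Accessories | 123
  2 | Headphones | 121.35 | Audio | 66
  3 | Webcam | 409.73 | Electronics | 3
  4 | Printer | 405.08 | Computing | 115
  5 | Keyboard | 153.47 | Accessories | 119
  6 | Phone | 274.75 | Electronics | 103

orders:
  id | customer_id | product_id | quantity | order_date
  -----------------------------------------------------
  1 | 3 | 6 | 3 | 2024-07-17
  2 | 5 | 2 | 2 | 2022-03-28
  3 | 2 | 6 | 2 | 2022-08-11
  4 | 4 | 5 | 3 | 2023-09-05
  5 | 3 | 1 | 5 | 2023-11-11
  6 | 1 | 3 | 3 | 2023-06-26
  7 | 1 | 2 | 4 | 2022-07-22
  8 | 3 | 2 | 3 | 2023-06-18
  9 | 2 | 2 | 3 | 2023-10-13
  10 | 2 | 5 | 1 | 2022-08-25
SELECT c.id, p.name AS product, c.quantity FROM orders c JOIN products p ON c.product_id = p.id WHERE p.price < 287.73 ORDER BY c.quantity ASC

Execution result:
id | product | quantity
10 | Keyboard | 1
2 | Headphones | 2
3 | Phone | 2
1 | Phone | 3
4 | Keyboard | 3
8 | Headphones | 3
9 | Headphones | 3
7 | Headphones | 4
5 | Mouse | 5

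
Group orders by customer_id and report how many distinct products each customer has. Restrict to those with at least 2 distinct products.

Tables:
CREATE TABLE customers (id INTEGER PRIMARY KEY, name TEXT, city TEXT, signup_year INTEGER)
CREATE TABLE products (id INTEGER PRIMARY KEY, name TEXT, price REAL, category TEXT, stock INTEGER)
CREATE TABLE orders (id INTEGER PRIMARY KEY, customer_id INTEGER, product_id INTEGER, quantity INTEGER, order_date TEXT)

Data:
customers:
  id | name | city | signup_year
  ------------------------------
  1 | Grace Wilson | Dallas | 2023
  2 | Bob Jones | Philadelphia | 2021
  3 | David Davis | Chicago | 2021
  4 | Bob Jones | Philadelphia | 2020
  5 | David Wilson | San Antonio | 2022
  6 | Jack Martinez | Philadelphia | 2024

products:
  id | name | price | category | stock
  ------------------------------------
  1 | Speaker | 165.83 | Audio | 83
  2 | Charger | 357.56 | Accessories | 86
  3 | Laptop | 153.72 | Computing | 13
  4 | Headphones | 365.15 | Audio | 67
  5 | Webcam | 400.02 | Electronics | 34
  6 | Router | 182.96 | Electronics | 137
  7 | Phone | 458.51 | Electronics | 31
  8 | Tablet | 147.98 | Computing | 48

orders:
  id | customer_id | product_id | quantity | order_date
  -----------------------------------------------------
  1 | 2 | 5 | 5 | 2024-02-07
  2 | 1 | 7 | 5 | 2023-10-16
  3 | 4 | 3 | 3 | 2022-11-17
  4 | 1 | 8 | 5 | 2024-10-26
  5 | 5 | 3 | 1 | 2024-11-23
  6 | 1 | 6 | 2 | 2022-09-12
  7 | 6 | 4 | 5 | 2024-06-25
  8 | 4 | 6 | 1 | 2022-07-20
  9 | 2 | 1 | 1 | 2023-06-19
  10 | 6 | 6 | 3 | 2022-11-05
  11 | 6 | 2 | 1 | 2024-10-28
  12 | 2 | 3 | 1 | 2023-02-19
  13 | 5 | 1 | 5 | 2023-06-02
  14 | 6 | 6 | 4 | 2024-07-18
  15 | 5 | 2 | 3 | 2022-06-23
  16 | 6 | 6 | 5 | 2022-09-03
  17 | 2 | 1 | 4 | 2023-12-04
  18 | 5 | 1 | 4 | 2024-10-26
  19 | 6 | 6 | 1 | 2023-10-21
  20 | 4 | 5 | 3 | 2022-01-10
SELECT customer_id, COUNT(DISTINCT product_id) AS distinct_product_count FROM orders GROUP BY customer_id HAVING COUNT(DISTINCT product_id) >= 2

Execution result:
customer_id | distinct_product_count
1 | 3
2 | 3
4 | 3
5 | 3
6 | 3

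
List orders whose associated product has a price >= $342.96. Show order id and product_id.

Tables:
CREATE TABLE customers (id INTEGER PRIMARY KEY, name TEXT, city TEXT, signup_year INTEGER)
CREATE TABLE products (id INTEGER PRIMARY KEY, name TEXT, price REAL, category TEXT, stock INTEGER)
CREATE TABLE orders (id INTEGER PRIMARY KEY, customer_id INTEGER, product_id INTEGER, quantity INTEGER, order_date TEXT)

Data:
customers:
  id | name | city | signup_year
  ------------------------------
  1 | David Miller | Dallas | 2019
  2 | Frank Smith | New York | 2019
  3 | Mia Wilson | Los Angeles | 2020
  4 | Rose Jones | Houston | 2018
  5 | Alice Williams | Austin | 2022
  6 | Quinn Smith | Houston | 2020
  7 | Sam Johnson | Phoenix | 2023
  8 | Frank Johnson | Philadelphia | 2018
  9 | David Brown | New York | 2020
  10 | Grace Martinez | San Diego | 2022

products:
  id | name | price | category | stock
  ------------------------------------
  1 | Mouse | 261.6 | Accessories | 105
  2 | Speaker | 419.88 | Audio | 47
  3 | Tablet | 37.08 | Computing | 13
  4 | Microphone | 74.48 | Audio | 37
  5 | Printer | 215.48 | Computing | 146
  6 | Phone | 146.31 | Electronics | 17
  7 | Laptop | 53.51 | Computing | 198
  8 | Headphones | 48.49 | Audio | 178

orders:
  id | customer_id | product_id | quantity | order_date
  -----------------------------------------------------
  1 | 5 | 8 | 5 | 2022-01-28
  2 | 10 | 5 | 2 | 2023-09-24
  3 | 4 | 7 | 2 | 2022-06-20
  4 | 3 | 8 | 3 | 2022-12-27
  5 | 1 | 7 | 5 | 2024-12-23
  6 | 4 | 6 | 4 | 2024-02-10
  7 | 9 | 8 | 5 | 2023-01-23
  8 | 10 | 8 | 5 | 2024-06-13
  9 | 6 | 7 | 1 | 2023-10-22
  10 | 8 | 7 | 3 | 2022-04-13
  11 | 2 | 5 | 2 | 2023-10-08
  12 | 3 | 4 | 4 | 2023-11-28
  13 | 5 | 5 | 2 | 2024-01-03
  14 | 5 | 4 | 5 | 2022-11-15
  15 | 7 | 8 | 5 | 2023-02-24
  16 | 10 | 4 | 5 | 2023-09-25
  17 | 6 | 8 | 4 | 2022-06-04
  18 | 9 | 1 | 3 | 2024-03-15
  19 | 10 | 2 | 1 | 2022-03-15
SELECT id, product_id FROM orders WHERE product_id IN (SELECT id FROM products WHERE price >= 342.96)

Execution result:
id | product_id
19 | 2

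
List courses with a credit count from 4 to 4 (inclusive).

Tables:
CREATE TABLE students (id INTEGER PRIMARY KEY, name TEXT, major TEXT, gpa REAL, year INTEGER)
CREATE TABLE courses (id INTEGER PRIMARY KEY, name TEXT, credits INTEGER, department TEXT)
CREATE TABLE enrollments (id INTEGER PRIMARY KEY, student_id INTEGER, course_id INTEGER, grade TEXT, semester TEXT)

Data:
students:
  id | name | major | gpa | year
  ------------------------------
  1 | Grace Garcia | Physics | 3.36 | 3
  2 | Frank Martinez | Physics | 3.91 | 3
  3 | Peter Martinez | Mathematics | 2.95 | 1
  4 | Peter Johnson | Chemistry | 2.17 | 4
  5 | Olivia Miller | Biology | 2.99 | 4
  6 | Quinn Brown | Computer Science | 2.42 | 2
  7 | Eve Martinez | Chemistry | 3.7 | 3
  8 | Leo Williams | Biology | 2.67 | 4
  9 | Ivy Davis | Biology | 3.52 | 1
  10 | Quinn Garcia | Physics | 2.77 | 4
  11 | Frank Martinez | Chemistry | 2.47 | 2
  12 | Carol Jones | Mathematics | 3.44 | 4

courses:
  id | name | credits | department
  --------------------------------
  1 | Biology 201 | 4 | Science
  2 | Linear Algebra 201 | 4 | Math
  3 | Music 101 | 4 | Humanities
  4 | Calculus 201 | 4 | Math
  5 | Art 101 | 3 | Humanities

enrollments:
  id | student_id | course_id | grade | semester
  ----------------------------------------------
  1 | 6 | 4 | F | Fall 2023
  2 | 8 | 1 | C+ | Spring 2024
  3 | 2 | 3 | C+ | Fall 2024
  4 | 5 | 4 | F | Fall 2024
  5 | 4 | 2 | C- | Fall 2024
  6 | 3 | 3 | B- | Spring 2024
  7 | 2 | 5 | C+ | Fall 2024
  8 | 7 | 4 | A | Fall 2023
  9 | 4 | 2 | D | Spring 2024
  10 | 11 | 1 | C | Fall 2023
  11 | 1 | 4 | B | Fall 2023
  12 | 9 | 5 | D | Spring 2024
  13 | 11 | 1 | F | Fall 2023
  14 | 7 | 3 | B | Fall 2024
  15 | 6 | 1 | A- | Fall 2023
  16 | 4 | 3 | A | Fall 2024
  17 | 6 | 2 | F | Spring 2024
SELECT name, credits FROM courses WHERE credits BETWEEN 4 AND 4

Execution result:
name | credits
Biology 201 | 4
Linear Algebra 201 | 4
Music 101 | 4
Calculus 201 | 4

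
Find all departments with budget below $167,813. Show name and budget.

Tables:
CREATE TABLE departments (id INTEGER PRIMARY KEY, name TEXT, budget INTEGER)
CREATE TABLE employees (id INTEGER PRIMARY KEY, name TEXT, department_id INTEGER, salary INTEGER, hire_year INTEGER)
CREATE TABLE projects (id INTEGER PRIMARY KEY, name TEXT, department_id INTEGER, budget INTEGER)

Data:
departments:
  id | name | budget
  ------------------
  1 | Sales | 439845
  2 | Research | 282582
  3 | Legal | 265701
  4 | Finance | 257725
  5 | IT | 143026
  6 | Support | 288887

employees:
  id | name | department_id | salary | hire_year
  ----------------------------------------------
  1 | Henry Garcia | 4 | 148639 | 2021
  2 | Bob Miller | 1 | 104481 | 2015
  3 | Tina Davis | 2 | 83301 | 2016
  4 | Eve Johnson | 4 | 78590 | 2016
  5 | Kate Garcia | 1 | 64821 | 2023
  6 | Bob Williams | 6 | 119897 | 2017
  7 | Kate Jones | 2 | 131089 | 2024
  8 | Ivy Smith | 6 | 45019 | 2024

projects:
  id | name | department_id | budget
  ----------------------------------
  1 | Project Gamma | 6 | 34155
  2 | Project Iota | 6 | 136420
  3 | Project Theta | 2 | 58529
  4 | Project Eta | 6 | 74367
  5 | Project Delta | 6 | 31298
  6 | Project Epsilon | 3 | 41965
SELECT name, budget FROM departments WHERE budget < 167813

Execution result:
name | budget
IT | 143026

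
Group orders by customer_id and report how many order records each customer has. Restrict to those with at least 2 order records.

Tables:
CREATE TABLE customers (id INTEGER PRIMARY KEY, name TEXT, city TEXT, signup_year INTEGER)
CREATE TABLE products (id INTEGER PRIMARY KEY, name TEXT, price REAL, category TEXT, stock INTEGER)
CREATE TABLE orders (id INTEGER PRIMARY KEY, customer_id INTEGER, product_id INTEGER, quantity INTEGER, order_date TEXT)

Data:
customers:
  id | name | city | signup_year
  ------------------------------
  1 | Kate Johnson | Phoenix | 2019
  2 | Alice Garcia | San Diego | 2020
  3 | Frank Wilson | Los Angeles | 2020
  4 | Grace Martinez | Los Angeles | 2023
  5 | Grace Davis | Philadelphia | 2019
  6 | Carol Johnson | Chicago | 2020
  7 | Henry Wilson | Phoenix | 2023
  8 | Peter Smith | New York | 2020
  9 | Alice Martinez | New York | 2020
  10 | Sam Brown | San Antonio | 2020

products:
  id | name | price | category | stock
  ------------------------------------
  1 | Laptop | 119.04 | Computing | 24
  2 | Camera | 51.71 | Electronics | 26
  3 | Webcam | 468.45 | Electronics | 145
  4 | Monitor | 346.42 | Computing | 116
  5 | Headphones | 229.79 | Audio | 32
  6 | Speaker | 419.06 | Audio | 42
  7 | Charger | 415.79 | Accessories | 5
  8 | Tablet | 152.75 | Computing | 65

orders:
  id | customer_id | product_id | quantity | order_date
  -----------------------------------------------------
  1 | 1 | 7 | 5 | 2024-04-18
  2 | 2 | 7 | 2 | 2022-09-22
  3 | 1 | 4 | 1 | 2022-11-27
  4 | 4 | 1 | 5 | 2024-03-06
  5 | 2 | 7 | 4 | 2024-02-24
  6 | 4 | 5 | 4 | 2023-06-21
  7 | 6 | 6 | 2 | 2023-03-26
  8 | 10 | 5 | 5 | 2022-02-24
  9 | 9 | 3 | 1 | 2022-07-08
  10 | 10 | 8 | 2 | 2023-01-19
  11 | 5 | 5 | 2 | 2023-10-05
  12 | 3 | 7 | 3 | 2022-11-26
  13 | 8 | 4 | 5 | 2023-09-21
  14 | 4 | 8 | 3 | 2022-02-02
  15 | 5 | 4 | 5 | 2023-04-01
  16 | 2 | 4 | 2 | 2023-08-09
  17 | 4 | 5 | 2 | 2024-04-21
SELECT customer_id, COUNT(*) AS order_count FROM orders GROUP BY customer_id HAVING COUNT(*) >= 2

Execution result:
customer_id | order_count
1 | 2
2 | 3
4 | 4
5 | 2
10 | 2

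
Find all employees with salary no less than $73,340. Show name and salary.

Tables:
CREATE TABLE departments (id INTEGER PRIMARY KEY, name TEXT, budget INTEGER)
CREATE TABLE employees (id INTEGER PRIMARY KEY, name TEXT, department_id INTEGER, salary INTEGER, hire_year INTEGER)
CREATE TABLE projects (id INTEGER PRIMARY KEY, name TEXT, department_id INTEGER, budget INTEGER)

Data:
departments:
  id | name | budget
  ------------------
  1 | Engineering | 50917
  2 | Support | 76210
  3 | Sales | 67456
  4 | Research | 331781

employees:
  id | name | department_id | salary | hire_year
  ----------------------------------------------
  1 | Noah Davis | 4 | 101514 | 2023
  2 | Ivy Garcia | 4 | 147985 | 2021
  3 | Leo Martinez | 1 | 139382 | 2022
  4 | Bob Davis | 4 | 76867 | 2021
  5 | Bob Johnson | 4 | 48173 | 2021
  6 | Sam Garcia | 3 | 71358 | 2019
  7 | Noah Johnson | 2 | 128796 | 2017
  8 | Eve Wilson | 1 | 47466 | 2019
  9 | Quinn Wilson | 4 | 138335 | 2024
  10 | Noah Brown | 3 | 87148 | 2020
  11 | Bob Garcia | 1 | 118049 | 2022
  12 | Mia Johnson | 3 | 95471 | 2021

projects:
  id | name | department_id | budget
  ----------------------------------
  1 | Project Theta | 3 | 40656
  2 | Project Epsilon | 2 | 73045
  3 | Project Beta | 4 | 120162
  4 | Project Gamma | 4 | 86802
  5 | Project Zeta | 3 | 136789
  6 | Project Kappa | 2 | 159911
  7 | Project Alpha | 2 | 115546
SELECT name, salary FROM employees WHERE salary >= 73340

Execution result:
name | salary
Noah Davis | 101514
Ivy Garcia | 147985
Leo Martinez | 139382
Bob Davis | 76867
Noah Johnson | 128796
Quinn Wilson | 138335
Noah Brown | 87148
Bob Garcia | 118049
Mia Johnson | 95471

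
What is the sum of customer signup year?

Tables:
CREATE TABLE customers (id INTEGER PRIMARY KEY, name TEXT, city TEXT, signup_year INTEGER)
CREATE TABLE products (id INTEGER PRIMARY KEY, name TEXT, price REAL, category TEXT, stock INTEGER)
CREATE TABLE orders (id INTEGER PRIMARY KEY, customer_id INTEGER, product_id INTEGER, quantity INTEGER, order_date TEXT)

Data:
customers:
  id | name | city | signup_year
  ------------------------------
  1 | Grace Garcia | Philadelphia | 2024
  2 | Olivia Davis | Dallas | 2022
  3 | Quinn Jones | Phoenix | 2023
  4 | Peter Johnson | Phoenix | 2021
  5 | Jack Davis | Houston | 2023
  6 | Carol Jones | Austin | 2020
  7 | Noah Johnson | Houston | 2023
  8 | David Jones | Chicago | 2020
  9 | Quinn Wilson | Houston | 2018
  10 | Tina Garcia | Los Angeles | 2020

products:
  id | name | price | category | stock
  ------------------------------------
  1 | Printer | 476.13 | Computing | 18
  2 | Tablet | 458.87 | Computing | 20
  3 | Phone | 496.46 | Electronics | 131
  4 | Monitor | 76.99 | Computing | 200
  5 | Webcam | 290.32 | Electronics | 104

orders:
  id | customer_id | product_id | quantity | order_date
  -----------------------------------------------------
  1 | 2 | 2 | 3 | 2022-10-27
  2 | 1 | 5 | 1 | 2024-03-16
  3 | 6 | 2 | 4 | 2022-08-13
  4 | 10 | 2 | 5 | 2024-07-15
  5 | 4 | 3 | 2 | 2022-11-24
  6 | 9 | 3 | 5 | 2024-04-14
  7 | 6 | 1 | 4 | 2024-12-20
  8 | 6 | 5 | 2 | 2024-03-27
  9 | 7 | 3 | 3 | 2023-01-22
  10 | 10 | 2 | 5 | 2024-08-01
SELECT SUM(signup_year) FROM customers

Execution result:
20214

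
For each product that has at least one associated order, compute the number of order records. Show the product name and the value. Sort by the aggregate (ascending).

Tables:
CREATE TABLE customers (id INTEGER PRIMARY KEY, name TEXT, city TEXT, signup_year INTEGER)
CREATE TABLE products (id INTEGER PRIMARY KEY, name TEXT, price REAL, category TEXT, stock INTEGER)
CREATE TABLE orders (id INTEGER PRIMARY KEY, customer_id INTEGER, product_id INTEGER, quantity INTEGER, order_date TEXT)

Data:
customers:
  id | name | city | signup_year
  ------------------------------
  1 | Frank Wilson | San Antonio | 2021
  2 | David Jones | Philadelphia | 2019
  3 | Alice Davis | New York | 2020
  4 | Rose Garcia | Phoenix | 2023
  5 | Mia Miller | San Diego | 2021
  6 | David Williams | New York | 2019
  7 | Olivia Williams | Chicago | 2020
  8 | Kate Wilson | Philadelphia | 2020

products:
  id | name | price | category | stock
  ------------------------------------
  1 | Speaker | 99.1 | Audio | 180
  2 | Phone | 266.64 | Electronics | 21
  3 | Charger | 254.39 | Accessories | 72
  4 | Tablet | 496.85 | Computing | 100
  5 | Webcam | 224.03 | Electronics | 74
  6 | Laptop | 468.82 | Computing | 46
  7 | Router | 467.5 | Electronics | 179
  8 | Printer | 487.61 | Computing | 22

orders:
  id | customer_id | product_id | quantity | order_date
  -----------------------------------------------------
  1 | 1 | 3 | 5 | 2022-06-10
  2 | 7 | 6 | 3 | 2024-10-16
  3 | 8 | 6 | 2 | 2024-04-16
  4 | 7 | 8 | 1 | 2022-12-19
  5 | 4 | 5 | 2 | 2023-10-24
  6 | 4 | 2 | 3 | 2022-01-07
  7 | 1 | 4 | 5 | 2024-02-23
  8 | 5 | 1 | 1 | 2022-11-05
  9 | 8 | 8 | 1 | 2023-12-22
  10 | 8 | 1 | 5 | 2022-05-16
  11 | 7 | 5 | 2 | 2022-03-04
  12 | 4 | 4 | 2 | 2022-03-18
SELECT p.name, COUNT(*) AS n FROM orders c JOIN products p ON c.product_id = p.id GROUP BY p.id, p.name ORDER BY n ASC

Execution result:
name | n
Phone | 1
Charger | 1
Speaker | 2
Tablet | 2
Webcam | 2
Laptop | 2
Printer | 2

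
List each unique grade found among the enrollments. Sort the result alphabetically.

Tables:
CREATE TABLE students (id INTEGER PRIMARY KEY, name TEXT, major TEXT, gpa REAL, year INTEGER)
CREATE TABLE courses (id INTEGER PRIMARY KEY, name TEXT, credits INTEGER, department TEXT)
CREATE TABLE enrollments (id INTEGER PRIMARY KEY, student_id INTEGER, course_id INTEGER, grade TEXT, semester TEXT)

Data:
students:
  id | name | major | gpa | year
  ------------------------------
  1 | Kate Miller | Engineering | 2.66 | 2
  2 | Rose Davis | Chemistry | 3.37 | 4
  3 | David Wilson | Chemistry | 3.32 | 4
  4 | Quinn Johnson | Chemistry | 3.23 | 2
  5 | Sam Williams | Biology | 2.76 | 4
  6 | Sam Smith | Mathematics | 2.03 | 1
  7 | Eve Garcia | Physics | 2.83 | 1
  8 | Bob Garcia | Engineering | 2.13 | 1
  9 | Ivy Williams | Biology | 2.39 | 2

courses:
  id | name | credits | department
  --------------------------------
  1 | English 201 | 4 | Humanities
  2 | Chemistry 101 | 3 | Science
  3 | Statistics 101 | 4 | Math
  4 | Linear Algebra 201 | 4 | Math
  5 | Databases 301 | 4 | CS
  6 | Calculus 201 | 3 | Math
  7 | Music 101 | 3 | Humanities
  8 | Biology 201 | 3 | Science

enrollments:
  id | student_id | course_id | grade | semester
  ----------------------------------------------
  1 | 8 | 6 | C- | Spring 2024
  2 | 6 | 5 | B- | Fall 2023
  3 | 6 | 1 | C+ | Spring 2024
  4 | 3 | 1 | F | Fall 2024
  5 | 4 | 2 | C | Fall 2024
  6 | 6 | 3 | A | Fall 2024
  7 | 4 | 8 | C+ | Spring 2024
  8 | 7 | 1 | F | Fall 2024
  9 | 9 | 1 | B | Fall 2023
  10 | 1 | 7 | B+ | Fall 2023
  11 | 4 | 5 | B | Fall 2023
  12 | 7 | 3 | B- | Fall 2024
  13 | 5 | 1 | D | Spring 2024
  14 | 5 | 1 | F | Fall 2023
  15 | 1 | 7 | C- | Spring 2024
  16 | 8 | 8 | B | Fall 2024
SELECT DISTINCT grade FROM enrollments ORDER BY grade

Execution result:
grade
A
B
B+
B-
C
C+
C-
D
F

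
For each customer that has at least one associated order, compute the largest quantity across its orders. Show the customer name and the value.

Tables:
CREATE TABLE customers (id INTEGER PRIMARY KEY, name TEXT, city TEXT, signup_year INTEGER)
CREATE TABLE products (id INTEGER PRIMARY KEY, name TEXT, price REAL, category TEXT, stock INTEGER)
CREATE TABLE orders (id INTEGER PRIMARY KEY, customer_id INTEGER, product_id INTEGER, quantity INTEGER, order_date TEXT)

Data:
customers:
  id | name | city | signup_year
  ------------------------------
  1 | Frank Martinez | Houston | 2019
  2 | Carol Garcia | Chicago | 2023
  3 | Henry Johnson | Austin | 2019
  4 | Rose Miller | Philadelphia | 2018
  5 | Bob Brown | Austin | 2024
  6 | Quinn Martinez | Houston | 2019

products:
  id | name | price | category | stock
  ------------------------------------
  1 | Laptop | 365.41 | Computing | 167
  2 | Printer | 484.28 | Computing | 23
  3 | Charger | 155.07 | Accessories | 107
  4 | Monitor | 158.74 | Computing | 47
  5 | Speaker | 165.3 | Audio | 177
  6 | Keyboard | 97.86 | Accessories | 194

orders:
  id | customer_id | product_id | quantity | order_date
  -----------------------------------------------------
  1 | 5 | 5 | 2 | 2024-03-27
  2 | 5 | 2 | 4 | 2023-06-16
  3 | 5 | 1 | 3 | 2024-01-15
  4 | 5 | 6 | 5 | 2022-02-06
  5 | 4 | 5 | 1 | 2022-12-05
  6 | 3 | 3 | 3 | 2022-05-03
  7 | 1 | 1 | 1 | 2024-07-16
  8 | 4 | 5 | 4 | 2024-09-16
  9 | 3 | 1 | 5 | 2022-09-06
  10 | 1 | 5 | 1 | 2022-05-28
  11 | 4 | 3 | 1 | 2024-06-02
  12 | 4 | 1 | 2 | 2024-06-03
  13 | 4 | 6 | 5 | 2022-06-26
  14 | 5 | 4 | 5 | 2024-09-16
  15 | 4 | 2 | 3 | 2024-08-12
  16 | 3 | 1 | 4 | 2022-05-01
SELECT p.name, MAX(c.quantity) AS max_quantity FROM orders c JOIN customers p ON c.customer_id = p.id GROUP BY p.id, p.name

Execution result:
name | max_quantity
Frank Martinez | 1
Henry Johnson | 5
Rose Miller | 5
Bob Brown | 5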